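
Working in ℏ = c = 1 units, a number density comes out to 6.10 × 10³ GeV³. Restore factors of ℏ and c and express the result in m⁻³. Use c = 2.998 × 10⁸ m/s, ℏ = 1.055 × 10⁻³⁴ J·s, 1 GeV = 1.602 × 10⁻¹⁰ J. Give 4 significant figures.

7.926 × 10⁵⁰ m⁻³

Number density is [L]⁻³ = [E]³/(ℏc)³.
1 GeV³ → 1/(ℏc)³ × (1 GeV in J)³ = 1.299 × 10⁴⁷ m⁻³.
Result: 6.10 × 10³ × 1.299 × 10⁴⁷ = 7.926 × 10⁵⁰ m⁻³.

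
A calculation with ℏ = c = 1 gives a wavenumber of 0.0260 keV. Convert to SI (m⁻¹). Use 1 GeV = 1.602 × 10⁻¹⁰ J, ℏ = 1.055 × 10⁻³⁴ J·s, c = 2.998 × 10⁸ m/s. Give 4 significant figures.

Inverse length is [E]/(ℏc).
1 GeV → 1/(ℏc) × (1 GeV in J) = 5.065 × 10¹⁵ m⁻¹.
Convert the energy scale: 0.0260 keV = 2.60 × 10⁻⁸ GeV.
Result: 2.60 × 10⁻⁸ × 5.065 × 10¹⁵ = 1.317 × 10⁸ m⁻¹.

1.317 × 10⁸ m⁻¹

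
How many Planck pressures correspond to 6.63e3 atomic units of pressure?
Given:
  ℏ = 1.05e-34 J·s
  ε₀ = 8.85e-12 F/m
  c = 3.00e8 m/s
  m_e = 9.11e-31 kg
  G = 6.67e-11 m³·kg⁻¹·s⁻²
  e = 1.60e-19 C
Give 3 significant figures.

4.27e-97

atomic unit of pressure: P_au = E_h/a₀³ = m_e⁴e¹⁰/((4πε₀)⁵ℏ⁸) = 3.01e13 Pa
Planck pressure: p_P = c⁷/(ℏG²) = 4.68e113 Pa
6.63e3 × 3.01e13 / 4.68e113 = 4.27e-97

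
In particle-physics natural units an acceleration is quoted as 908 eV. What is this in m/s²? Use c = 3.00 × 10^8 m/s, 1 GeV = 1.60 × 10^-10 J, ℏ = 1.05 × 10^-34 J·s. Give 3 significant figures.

4.15 × 10^26 m/s²

Acceleration is [L]/[T]² = c·[E]/ℏ.
1 GeV → c/ℏ × (1 GeV in J) = 4.57 × 10^32 m/s².
Convert the energy scale: 908 eV = 9.08 × 10^-7 GeV.
Result: 9.08 × 10^-7 × 4.57 × 10^32 = 4.15 × 10^26 m/s².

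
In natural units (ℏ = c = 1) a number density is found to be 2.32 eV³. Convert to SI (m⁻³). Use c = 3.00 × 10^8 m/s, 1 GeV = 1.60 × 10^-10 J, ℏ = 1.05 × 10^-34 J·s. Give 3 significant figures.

3.04 × 10^20 m⁻³

Number density is [L]⁻³ = [E]³/(ℏc)³.
1 GeV³ → 1/(ℏc)³ × (1 GeV in J)³ = 1.31 × 10^47 m⁻³.
Convert the energy scale: 2.32 eV³ = 2.32 × 10^-27 GeV³.
Result: 2.32 × 10^-27 × 1.31 × 10^47 = 3.04 × 10^20 m⁻³.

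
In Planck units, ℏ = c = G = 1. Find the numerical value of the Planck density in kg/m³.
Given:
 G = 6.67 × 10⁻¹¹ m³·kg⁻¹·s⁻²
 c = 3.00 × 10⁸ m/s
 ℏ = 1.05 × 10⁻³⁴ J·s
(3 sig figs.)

Dimensional analysis gives ρ_P = c⁵/(ℏG²).
  = 2.43 × 10⁴² / 4.67 × 10⁻⁵⁵
  = 5.20 × 10⁹⁶ kg/m³

5.20 × 10⁹⁶ kg/m³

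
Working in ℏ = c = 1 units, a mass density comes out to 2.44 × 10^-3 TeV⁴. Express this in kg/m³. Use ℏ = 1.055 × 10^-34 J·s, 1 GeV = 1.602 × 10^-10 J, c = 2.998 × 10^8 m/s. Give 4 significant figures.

5.651 × 10^29 kg/m³

Mass density is [E]/(c²[L]³) = [E]⁴/(ℏ³c⁵).
1 GeV⁴ → 1/(ℏ³c⁵) × (1 GeV in J)⁴ = 2.316 × 10^20 kg/m³.
Convert the energy scale: 2.44 × 10^-3 TeV⁴ = 2.44 × 10^9 GeV⁴.
Result: 2.44 × 10^9 × 2.316 × 10^20 = 5.651 × 10^29 kg/m³.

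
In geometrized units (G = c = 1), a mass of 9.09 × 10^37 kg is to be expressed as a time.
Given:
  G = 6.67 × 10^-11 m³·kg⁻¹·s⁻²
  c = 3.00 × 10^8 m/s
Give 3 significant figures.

Mass → time via G/c³.
9.09 × 10^37 kg × (G/c³) = 225 s

225 s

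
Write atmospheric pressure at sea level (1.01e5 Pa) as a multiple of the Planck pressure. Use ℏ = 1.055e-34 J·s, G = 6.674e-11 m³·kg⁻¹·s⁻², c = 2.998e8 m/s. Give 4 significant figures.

2.180e-109

Planck pressure: p_P = c⁷/(ℏG²) = 4.632e113 Pa.
1.01e5 / 4.632e113 = 2.180e-109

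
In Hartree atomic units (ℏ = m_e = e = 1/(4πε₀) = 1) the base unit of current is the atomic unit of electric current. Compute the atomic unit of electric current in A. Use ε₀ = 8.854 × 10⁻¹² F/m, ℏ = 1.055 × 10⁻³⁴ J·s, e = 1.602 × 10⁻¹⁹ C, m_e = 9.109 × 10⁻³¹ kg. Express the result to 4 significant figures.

6.612 × 10⁻³ A

I_au = e E_h/ℏ = m_e e⁵/((4πε₀)²ℏ³)
E_h = 4.354 × 10⁻¹⁸ J
e·E_h/ℏ = 6.612 × 10⁻³ A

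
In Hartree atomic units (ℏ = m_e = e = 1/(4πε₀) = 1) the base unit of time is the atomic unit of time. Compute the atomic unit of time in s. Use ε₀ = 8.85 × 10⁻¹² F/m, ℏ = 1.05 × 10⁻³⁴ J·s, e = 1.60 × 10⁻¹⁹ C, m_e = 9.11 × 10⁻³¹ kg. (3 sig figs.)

2.40 × 10⁻¹⁷ s

τ_au = (4πε₀)²ℏ³/(m_e e⁴)
E_h = 4.38 × 10⁻¹⁸ J
ℏ/E_h = 2.40 × 10⁻¹⁷ s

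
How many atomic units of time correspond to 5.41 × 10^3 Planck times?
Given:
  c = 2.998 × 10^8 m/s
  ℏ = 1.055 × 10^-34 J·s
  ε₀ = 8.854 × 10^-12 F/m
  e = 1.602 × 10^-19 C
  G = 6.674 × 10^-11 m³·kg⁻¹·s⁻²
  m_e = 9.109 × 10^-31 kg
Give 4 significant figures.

1.204 × 10^-23

Planck time: t_P = √(ℏG/c⁵) = 5.392 × 10^-44 s
atomic unit of time: τ_au = (4πε₀)²ℏ³/(m_e e⁴) = 2.423 × 10^-17 s
5.41 × 10^3 × 5.392 × 10^-44 / 2.423 × 10^-17 = 1.204 × 10^-23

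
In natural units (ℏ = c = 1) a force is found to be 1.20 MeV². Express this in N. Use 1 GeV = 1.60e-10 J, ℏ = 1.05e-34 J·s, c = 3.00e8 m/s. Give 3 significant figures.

0.975 N

Force is [E]/[L] = [E]²/(ℏc); restore (ℏc)⁻¹.
1 GeV² → 1/(ℏc) × (1 GeV in J)² = 8.13e5 N.
Convert the energy scale: 1.20 MeV² = 1.20e-6 GeV².
Result: 1.20e-6 × 8.13e5 = 0.975 N.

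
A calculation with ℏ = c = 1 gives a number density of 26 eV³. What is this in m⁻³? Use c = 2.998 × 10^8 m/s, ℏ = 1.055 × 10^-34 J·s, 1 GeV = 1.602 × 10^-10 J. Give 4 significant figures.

Number density is [L]⁻³ = [E]³/(ℏc)³.
1 GeV³ → 1/(ℏc)³ × (1 GeV in J)³ = 1.299 × 10^47 m⁻³.
Convert the energy scale: 26 eV³ = 2.60 × 10^-26 GeV³.
Result: 2.60 × 10^-26 × 1.299 × 10^47 = 3.378 × 10^21 m⁻³.

3.378 × 10^21 m⁻³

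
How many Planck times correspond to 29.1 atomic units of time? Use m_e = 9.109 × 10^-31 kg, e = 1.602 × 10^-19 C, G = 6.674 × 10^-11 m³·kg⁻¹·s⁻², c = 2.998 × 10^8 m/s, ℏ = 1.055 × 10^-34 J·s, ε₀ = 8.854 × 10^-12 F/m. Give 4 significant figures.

1.308 × 10^28

atomic unit of time: τ_au = (4πε₀)²ℏ³/(m_e e⁴) = 2.423 × 10^-17 s
Planck time: t_P = √(ℏG/c⁵) = 5.392 × 10^-44 s
29.1 × 2.423 × 10^-17 / 5.392 × 10^-44 = 1.308 × 10^28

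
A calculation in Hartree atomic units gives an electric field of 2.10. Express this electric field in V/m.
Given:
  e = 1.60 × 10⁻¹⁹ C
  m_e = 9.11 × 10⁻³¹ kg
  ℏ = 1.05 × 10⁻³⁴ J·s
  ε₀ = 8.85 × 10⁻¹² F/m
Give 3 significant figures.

One atomic unit of electric field: E_au = E_h/(e a₀) = m_e²e⁵/((4πε₀)³ℏ⁴) = 5.20 × 10¹¹ V/m.
2.10 × 5.20 × 10¹¹ V/m = 1.09 × 10¹² V/m

1.09 × 10¹² V/m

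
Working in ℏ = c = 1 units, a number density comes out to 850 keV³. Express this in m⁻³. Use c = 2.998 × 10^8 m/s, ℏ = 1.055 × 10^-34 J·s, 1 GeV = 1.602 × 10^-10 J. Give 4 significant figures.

1.104 × 10^32 m⁻³

Number density is [L]⁻³ = [E]³/(ℏc)³.
1 GeV³ → 1/(ℏc)³ × (1 GeV in J)³ = 1.299 × 10^47 m⁻³.
Convert the energy scale: 850 keV³ = 8.50 × 10^-16 GeV³.
Result: 8.50 × 10^-16 × 1.299 × 10^47 = 1.104 × 10^32 m⁻³.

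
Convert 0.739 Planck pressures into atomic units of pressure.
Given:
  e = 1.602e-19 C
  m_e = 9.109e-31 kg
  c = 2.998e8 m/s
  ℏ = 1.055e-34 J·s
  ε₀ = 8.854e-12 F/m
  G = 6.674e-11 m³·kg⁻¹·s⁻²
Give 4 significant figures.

1.169e100

Planck pressure: p_P = c⁷/(ℏG²) = 4.632e113 Pa
atomic unit of pressure: P_au = E_h/a₀³ = m_e⁴e¹⁰/((4πε₀)⁵ℏ⁸) = 2.929e13 Pa
0.739 × 4.632e113 / 2.929e13 = 1.169e100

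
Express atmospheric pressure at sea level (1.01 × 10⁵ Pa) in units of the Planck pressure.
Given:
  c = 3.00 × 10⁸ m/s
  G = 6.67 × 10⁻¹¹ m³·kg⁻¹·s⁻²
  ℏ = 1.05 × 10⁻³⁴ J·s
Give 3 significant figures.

Planck pressure: p_P = c⁷/(ℏG²) = 4.68 × 10¹¹³ Pa.
1.01 × 10⁵ / 4.68 × 10¹¹³ = 2.16 × 10⁻¹⁰⁹

2.16 × 10⁻¹⁰⁹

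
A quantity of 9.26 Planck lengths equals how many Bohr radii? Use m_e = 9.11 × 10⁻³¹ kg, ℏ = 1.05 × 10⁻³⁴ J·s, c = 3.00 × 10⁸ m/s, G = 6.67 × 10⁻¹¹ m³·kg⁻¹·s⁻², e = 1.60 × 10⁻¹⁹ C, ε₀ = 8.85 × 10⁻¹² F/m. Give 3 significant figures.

Planck length: ℓ_P = √(ℏG/c³) = 1.61 × 10⁻³⁵ m
Bohr radius: a₀ = 4πε₀ℏ²/(m_e e²) = 5.26 × 10⁻¹¹ m
9.26 × 1.61 × 10⁻³⁵ / 5.26 × 10⁻¹¹ = 2.84 × 10⁻²⁴

2.84 × 10⁻²⁴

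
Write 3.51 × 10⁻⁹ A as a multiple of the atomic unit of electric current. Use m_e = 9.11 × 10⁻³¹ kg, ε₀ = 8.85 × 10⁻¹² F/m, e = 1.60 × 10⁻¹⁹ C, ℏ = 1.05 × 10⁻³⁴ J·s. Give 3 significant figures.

5.26 × 10⁻⁷

atomic unit of electric current: I_au = e E_h/ℏ = m_e e⁵/((4πε₀)²ℏ³) = 6.67 × 10⁻³ A.
3.51 × 10⁻⁹ / 6.67 × 10⁻³ = 5.26 × 10⁻⁷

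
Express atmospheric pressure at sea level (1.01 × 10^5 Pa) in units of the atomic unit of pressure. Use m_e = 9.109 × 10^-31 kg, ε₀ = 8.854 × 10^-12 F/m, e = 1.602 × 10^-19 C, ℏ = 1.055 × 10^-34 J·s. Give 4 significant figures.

atomic unit of pressure: P_au = E_h/a₀³ = m_e⁴e¹⁰/((4πε₀)⁵ℏ⁸) = 2.929 × 10^13 Pa.
1.01 × 10^5 / 2.929 × 10^13 = 3.448 × 10^-9

3.448 × 10^-9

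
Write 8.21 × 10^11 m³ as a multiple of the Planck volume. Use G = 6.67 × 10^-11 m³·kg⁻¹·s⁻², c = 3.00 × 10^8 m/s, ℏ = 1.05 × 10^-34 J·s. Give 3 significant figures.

1.97 × 10^116

Planck volume: V_P = (ℏG/c³)^(3/2) = 4.18 × 10^-105 m³.
8.21 × 10^11 / 4.18 × 10^-105 = 1.97 × 10^116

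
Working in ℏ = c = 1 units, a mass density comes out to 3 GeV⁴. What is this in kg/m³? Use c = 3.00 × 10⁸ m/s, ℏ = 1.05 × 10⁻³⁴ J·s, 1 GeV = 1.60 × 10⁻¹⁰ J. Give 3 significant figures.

6.99 × 10²⁰ kg/m³

Mass density is [E]/(c²[L]³) = [E]⁴/(ℏ³c⁵).
1 GeV⁴ → 1/(ℏ³c⁵) × (1 GeV in J)⁴ = 2.33 × 10²⁰ kg/m³.
Result: 3 × 2.33 × 10²⁰ = 6.99 × 10²⁰ kg/m³.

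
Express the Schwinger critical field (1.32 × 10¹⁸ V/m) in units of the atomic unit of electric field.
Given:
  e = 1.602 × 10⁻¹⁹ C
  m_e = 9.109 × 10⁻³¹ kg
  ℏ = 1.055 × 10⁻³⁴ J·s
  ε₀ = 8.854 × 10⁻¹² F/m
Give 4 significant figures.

2.573 × 10⁶

atomic unit of electric field: E_au = E_h/(e a₀) = m_e²e⁵/((4πε₀)³ℏ⁴) = 5.131 × 10¹¹ V/m.
1.32 × 10¹⁸ / 5.131 × 10¹¹ = 2.573 × 10⁶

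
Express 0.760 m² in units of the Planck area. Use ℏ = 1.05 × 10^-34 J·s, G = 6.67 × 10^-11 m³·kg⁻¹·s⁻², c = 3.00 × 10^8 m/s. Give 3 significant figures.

2.93 × 10^69

Planck area: A_P = ℏG/c³ = 2.59 × 10^-70 m².
0.760 / 2.59 × 10^-70 = 2.93 × 10^69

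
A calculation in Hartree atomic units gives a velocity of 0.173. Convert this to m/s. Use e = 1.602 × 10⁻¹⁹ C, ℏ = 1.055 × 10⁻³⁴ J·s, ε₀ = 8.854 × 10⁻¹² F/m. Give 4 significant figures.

3.782 × 10⁵ m/s

One atomic unit of velocity: v_au = e²/(4πε₀ℏ) = 2.186 × 10⁶ m/s.
0.173 × 2.186 × 10⁶ m/s = 3.782 × 10⁵ m/s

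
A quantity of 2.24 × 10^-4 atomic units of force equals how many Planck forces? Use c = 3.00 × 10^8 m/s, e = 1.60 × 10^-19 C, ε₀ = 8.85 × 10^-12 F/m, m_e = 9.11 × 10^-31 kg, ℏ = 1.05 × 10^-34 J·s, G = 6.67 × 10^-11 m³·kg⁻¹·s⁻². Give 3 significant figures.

1.54 × 10^-55

atomic unit of force: F_au = E_h/a₀ = m_e²e⁶/((4πε₀)³ℏ⁴) = 8.33 × 10^-8 N
Planck force: F_P = c⁴/G = 1.21 × 10^44 N
2.24 × 10^-4 × 8.33 × 10^-8 / 1.21 × 10^44 = 1.54 × 10^-55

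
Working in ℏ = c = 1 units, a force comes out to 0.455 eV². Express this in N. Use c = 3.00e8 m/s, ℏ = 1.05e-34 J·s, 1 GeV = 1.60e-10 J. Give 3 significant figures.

3.70e-13 N

Force is [E]/[L] = [E]²/(ℏc); restore (ℏc)⁻¹.
1 GeV² → 1/(ℏc) × (1 GeV in J)² = 8.13e5 N.
Convert the energy scale: 0.455 eV² = 4.55e-19 GeV².
Result: 4.55e-19 × 8.13e5 = 3.70e-13 N.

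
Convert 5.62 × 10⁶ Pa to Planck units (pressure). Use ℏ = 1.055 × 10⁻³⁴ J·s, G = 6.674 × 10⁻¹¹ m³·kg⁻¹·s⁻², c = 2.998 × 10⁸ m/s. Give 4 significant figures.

1.213 × 10⁻¹⁰⁷

Planck pressure: p_P = c⁷/(ℏG²) = 4.632 × 10¹¹³ Pa.
5.62 × 10⁶ / 4.632 × 10¹¹³ = 1.213 × 10⁻¹⁰⁷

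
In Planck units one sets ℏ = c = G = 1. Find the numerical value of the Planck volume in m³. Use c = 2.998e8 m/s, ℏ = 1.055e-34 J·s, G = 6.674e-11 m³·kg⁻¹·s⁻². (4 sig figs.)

4.224e-105 m³

V_P = (ℏG/c³)^(3/2)
  = √(1.784e-209)
  = 4.224e-105 m³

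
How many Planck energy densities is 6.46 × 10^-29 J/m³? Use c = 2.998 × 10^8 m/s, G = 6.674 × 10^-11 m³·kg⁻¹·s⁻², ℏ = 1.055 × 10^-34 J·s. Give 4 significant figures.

Planck energy density: u_P = c⁷/(ℏG²) = 4.632 × 10^113 J/m³.
6.46 × 10^-29 / 4.632 × 10^113 = 1.395 × 10^-142

1.395 × 10^-142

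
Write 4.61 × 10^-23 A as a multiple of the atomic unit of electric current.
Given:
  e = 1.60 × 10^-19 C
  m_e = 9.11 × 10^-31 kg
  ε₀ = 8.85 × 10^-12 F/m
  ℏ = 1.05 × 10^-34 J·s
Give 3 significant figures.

atomic unit of electric current: I_au = e E_h/ℏ = m_e e⁵/((4πε₀)²ℏ³) = 6.67 × 10^-3 A.
4.61 × 10^-23 / 6.67 × 10^-3 = 6.91 × 10^-21

6.91 × 10^-21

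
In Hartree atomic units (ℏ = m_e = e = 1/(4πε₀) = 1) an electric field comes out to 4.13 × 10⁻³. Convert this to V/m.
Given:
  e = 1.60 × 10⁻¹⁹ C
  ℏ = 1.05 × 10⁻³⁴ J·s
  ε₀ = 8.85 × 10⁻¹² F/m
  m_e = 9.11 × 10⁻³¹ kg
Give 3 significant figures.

One atomic unit of electric field: E_au = E_h/(e a₀) = m_e²e⁵/((4πε₀)³ℏ⁴) = 5.20 × 10¹¹ V/m.
4.13 × 10⁻³ × 5.20 × 10¹¹ V/m = 2.15 × 10⁹ V/m

2.15 × 10⁹ V/m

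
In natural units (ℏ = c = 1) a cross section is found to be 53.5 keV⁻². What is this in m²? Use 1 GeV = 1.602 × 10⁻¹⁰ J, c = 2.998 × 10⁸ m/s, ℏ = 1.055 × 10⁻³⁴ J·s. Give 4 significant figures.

Area is [L]² = [E]⁻²·(ℏc)²; restore (ℏc)².
1 GeV⁻² → (ℏc)² × (1 GeV in J)⁻² = 3.898 × 10⁻³² m².
Convert the energy scale: 53.5 keV⁻² = 5.35 × 10¹³ GeV⁻².
Result: 5.35 × 10¹³ × 3.898 × 10⁻³² = 2.085 × 10⁻¹⁸ m².

2.085 × 10⁻¹⁸ m²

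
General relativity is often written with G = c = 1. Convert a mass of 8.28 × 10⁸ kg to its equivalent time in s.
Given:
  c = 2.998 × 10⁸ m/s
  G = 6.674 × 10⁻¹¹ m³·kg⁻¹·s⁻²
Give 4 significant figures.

2.051 × 10⁻²⁷ s

Mass → time via G/c³.
8.28 × 10⁸ kg × (G/c³) = 2.051 × 10⁻²⁷ s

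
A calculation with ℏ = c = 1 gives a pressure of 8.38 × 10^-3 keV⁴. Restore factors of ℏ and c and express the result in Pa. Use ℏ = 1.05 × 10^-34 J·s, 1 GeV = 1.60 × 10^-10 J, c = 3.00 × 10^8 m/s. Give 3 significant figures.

1.76 × 10^11 Pa

Pressure is [E]/[L]³ = [E]⁴/(ℏc)³.
1 GeV⁴ → 1/(ℏc)³ × (1 GeV in J)⁴ = 2.10 × 10^37 Pa.
Convert the energy scale: 8.38 × 10^-3 keV⁴ = 8.38 × 10^-27 GeV⁴.
Result: 8.38 × 10^-27 × 2.10 × 10^37 = 1.76 × 10^11 Pa.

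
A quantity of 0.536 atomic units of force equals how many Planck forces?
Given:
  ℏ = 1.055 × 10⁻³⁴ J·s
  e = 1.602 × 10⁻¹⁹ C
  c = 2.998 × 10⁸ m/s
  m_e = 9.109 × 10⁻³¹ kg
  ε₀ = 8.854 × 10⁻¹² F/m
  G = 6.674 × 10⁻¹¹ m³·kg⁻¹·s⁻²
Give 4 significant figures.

3.640 × 10⁻⁵²

atomic unit of force: F_au = E_h/a₀ = m_e²e⁶/((4πε₀)³ℏ⁴) = 8.220 × 10⁻⁸ N
Planck force: F_P = c⁴/G = 1.210 × 10⁴⁴ N
0.536 × 8.220 × 10⁻⁸ / 1.210 × 10⁴⁴ = 3.640 × 10⁻⁵²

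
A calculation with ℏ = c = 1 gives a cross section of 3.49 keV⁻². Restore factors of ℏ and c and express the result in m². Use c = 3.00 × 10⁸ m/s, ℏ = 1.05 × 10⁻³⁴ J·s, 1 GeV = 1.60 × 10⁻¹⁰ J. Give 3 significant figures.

1.35 × 10⁻¹⁹ m²

Area is [L]² = [E]⁻²·(ℏc)²; restore (ℏc)².
1 GeV⁻² → (ℏc)² × (1 GeV in J)⁻² = 3.88 × 10⁻³² m².
Convert the energy scale: 3.49 keV⁻² = 3.49 × 10¹² GeV⁻².
Result: 3.49 × 10¹² × 3.88 × 10⁻³² = 1.35 × 10⁻¹⁹ m².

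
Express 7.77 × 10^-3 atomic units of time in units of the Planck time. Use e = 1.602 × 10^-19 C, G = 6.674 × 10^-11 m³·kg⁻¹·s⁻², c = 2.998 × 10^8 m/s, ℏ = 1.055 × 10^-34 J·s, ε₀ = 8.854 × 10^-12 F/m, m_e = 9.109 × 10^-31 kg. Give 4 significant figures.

3.492 × 10^24

atomic unit of time: τ_au = (4πε₀)²ℏ³/(m_e e⁴) = 2.423 × 10^-17 s
Planck time: t_P = √(ℏG/c⁵) = 5.392 × 10^-44 s
7.77 × 10^-3 × 2.423 × 10^-17 / 5.392 × 10^-44 = 3.492 × 10^24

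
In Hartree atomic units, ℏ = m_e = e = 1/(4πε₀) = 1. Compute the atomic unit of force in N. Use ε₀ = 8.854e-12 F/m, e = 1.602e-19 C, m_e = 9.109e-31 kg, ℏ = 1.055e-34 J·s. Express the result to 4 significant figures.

Dimensional analysis gives F_au = E_h/a₀ = m_e²e⁶/((4πε₀)³ℏ⁴).
E_h = 4.354e-18 J
a₀ = 5.297e-11 m
E_h/a₀ = 8.220e-8 N

8.220e-8 N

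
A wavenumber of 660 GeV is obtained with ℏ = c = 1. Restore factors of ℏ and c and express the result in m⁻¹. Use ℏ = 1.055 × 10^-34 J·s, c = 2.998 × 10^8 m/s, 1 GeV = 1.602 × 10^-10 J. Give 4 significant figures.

Inverse length is [E]/(ℏc).
1 GeV → 1/(ℏc) × (1 GeV in J) = 5.065 × 10^15 m⁻¹.
Result: 660 × 5.065 × 10^15 = 3.343 × 10^18 m⁻¹.

3.343 × 10^18 m⁻¹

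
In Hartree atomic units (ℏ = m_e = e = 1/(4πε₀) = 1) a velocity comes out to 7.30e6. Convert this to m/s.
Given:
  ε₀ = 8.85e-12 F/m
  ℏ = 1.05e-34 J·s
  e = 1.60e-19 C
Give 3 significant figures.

1.60e13 m/s

One atomic unit of velocity: v_au = e²/(4πε₀ℏ) = 2.19e6 m/s.
7.30e6 × 2.19e6 m/s = 1.60e13 m/s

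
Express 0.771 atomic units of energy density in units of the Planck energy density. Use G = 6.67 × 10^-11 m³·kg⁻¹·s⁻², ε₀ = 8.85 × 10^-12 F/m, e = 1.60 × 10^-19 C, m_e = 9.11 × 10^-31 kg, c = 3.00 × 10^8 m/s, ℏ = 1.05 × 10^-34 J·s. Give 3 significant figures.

atomic unit of energy density: u_au = E_h/a₀³ = m_e⁴e¹⁰/((4πε₀)⁵ℏ⁸) = 3.01 × 10^13 J/m³
Planck energy density: u_P = c⁷/(ℏG²) = 4.68 × 10^113 J/m³
0.771 × 3.01 × 10^13 / 4.68 × 10^113 = 4.96 × 10^-101

4.96 × 10^-101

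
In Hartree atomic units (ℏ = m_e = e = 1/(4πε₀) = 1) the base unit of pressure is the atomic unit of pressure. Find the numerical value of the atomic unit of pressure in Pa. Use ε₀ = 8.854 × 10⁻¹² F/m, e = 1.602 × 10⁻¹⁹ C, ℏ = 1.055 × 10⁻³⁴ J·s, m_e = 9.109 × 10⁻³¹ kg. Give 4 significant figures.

2.929 × 10¹³ Pa

P_au = E_h/a₀³ = m_e⁴e¹⁰/((4πε₀)⁵ℏ⁸)
E_h = 4.354 × 10⁻¹⁸ J
a₀ = 5.297 × 10⁻¹¹ m
E_h/a₀³ = 2.929 × 10¹³ Pa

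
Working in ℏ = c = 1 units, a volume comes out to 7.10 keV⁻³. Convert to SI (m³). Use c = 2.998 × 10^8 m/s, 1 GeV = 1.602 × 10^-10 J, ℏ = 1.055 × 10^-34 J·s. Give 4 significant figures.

5.464 × 10^-29 m³

Volume is [L]³ = [E]⁻³·(ℏc)³.
1 GeV⁻³ → (ℏc)³ × (1 GeV in J)⁻³ = 7.696 × 10^-48 m³.
Convert the energy scale: 7.10 keV⁻³ = 7.10 × 10^18 GeV⁻³.
Result: 7.10 × 10^18 × 7.696 × 10^-48 = 5.464 × 10^-29 m³.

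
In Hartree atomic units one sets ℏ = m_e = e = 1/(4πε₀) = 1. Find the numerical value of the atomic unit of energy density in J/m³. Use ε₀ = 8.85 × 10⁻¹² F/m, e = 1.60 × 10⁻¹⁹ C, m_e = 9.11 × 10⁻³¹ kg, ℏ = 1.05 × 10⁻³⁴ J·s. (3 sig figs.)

u_au = E_h/a₀³ = m_e⁴e¹⁰/((4πε₀)⁵ℏ⁸)
E_h = 4.38 × 10⁻¹⁸ J
a₀ = 5.26 × 10⁻¹¹ m
E_h/a₀³ = 3.01 × 10¹³ J/m³

3.01 × 10¹³ J/m³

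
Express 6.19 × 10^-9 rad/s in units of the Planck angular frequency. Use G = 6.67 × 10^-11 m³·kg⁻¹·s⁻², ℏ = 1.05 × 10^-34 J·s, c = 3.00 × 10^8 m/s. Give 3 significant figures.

Planck angular frequency: ω_P = √(c⁵/(ℏG)) = 1.86 × 10^43 rad/s.
6.19 × 10^-9 / 1.86 × 10^43 = 3.32 × 10^-52

3.32 × 10^-52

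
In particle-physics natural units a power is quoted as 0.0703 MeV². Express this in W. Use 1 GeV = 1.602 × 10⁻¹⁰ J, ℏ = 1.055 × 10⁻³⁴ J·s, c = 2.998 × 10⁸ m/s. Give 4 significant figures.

1.710 × 10⁷ W

Power is [E]/[T] = [E]²/ℏ.
1 GeV² → 1/ℏ × (1 GeV in J)² = 2.433 × 10¹⁴ W.
Convert the energy scale: 0.0703 MeV² = 7.03 × 10⁻⁸ GeV².
Result: 7.03 × 10⁻⁸ × 2.433 × 10¹⁴ = 1.710 × 10⁷ W.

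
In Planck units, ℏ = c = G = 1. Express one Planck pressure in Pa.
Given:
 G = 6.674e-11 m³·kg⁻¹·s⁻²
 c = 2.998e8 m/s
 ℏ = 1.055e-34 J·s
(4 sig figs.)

From ℏ = c = G = 1 the pressure scale is p_P = c⁷/(ℏG²).
  = 2.177e59 / 4.699e-55
  = 4.632e113 Pa

4.632e113 Pa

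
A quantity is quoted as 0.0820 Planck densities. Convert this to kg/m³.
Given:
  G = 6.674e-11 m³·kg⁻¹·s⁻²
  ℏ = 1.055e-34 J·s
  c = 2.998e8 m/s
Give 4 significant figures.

One Planck density: ρ_P = c⁵/(ℏG²) = 5.154e96 kg/m³.
0.0820 × 5.154e96 kg/m³ = 4.226e95 kg/m³

4.226e95 kg/m³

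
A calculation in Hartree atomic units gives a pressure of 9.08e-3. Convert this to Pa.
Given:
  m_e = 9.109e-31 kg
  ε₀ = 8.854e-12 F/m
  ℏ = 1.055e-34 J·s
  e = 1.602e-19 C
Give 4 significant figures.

2.660e11 Pa

One atomic unit of pressure: P_au = E_h/a₀³ = m_e⁴e¹⁰/((4πε₀)⁵ℏ⁸) = 2.929e13 Pa.
9.08e-3 × 2.929e13 Pa = 2.660e11 Pa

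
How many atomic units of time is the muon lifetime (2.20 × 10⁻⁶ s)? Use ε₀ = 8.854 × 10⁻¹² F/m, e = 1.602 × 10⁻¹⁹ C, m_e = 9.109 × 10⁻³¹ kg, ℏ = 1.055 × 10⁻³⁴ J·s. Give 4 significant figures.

atomic unit of time: τ_au = (4πε₀)²ℏ³/(m_e e⁴) = 2.423 × 10⁻¹⁷ s.
2.20 × 10⁻⁶ / 2.423 × 10⁻¹⁷ = 9.080 × 10¹⁰

9.080 × 10¹⁰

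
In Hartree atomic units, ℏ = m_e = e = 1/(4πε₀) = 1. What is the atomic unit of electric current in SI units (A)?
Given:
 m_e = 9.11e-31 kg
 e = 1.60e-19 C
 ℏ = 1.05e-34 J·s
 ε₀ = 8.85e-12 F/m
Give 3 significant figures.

6.67e-3 A

From ℏ = m_e = e = 1/(4πε₀) = 1 the current scale is I_au = e E_h/ℏ = m_e e⁵/((4πε₀)²ℏ³).
E_h = 4.38e-18 J
e·E_h/ℏ = 6.67e-3 A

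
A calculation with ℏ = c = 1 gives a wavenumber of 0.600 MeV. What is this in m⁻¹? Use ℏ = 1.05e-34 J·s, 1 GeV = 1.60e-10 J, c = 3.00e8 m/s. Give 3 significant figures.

Inverse length is [E]/(ℏc).
1 GeV → 1/(ℏc) × (1 GeV in J) = 5.08e15 m⁻¹.
Convert the energy scale: 0.600 MeV = 6.00e-4 GeV.
Result: 6.00e-4 × 5.08e15 = 3.05e12 m⁻¹.

3.05e12 m⁻¹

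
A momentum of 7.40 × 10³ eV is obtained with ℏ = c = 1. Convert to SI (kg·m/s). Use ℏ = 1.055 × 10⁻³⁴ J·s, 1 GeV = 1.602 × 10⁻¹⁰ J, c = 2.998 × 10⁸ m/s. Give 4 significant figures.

3.954 × 10⁻²⁴ kg·m/s

Momentum is [E]/c; divide by c.
1 GeV → 1/c × (1 GeV in J) = 5.344 × 10⁻¹⁹ kg·m/s.
Convert the energy scale: 7.40 × 10³ eV = 7.40 × 10⁻⁶ GeV.
Result: 7.40 × 10⁻⁶ × 5.344 × 10⁻¹⁹ = 3.954 × 10⁻²⁴ kg·m/s.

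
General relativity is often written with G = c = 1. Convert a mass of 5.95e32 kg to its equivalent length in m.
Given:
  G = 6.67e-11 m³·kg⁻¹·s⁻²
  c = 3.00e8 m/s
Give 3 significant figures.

4.41e5 m

In G = c = 1 units mass has dimensions of length; the conversion factor is G/c².
5.95e32 kg × (G/c²) = 4.41e5 m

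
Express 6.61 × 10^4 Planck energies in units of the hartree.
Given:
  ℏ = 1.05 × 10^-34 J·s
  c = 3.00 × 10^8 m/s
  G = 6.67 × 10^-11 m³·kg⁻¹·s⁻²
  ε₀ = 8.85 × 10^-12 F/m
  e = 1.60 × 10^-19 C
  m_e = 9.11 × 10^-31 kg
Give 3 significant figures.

Planck energy: E_P = √(ℏc⁵/G) = 1.96 × 10^9 J
hartree: E_h = m_e e⁴/(4πε₀ℏ)² = 4.38 × 10^-18 J
6.61 × 10^4 × 1.96 × 10^9 / 4.38 × 10^-18 = 2.95 × 10^31

2.95 × 10^31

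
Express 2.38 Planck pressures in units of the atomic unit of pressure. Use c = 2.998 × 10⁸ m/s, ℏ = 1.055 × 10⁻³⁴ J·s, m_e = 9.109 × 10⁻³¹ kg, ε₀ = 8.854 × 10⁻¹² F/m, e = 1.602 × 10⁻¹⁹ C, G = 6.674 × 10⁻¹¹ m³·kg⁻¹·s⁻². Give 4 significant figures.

Planck pressure: p_P = c⁷/(ℏG²) = 4.632 × 10¹¹³ Pa
atomic unit of pressure: P_au = E_h/a₀³ = m_e⁴e¹⁰/((4πε₀)⁵ℏ⁸) = 2.929 × 10¹³ Pa
2.38 × 4.632 × 10¹¹³ / 2.929 × 10¹³ = 3.764 × 10¹⁰⁰

3.764 × 10¹⁰⁰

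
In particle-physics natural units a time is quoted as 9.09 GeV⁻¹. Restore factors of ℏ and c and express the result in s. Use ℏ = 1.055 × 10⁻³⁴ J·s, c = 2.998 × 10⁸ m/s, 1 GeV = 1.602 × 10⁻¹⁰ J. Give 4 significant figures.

A time is [E]⁻¹ in ℏ=c=1; restore one factor of ℏ.
1 GeV⁻¹ → ℏ × (1 GeV in J)⁻¹ = 6.586 × 10⁻²⁵ s.
Result: 9.09 × 6.586 × 10⁻²⁵ = 5.986 × 10⁻²⁴ s.

5.986 × 10⁻²⁴ s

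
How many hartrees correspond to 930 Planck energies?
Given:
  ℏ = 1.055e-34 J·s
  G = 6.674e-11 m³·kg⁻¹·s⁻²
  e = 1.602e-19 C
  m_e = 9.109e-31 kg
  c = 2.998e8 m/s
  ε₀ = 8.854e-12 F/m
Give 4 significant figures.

4.179e29

Planck energy: E_P = √(ℏc⁵/G) = 1.957e9 J
hartree: E_h = m_e e⁴/(4πε₀ℏ)² = 4.354e-18 J
930 × 1.957e9 / 4.354e-18 = 4.179e29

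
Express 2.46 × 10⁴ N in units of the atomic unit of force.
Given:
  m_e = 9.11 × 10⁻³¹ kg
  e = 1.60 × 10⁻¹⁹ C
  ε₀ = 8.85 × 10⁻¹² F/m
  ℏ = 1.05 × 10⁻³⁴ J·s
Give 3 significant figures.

atomic unit of force: F_au = E_h/a₀ = m_e²e⁶/((4πε₀)³ℏ⁴) = 8.33 × 10⁻⁸ N.
2.46 × 10⁴ / 8.33 × 10⁻⁸ = 2.95 × 10¹¹

2.95 × 10¹¹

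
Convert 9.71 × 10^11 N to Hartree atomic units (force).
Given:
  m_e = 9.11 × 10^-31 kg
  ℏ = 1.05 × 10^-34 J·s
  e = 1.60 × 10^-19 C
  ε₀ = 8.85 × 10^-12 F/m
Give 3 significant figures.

atomic unit of force: F_au = E_h/a₀ = m_e²e⁶/((4πε₀)³ℏ⁴) = 8.33 × 10^-8 N.
9.71 × 10^11 / 8.33 × 10^-8 = 1.17 × 10^19

1.17 × 10^19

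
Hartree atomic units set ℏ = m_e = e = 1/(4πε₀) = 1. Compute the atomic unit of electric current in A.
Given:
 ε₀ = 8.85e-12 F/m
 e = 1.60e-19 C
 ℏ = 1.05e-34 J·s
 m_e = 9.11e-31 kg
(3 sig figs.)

6.67e-3 A

Dimensional analysis gives I_au = e E_h/ℏ = m_e e⁵/((4πε₀)²ℏ³).
E_h = 4.38e-18 J
e·E_h/ℏ = 6.67e-3 A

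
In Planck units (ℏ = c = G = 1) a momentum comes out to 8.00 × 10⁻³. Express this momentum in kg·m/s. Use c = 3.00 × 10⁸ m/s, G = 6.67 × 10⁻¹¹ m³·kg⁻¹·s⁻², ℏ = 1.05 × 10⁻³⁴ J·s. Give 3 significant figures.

One Planck momentum: p_P = √(ℏc³/G) = 6.52 kg·m/s.
8.00 × 10⁻³ × 6.52 kg·m/s = 0.0522 kg·m/s

0.0522 kg·m/s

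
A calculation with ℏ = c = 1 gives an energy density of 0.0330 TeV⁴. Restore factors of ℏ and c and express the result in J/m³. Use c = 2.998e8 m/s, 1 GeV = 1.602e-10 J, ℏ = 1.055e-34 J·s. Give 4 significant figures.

[E]/[L]³ = [E]⁴/(ℏc)³; restore (ℏc)⁻³.
1 GeV⁴ → 1/(ℏc)³ × (1 GeV in J)⁴ = 2.082e37 J/m³.
Convert the energy scale: 0.0330 TeV⁴ = 3.30e10 GeV⁴.
Result: 3.30e10 × 2.082e37 = 6.869e47 J/m³.

6.869e47 J/m³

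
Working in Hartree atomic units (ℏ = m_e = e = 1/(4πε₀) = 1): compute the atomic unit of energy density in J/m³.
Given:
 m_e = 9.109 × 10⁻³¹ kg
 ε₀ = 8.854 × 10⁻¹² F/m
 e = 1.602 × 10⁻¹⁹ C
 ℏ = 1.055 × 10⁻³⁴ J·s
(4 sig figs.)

The unique combination of the constants set to 1 with dimensions of energy density is u_au = E_h/a₀³ = m_e⁴e¹⁰/((4πε₀)⁵ℏ⁸).
E_h = 4.354 × 10⁻¹⁸ J
a₀ = 5.297 × 10⁻¹¹ m
E_h/a₀³ = 2.929 × 10¹³ J/m³

2.929 × 10¹³ J/m³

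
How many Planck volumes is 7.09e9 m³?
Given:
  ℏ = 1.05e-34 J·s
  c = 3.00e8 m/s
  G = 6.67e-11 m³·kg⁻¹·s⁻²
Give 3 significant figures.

1.70e114

Planck volume: V_P = (ℏG/c³)^(3/2) = 4.18e-105 m³.
7.09e9 / 4.18e-105 = 1.70e114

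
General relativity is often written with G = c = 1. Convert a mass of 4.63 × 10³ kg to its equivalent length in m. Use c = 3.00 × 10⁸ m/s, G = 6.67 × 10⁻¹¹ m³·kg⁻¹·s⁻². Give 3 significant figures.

In G = c = 1 units mass has dimensions of length; the conversion factor is G/c².
4.63 × 10³ kg × (G/c²) = 3.43 × 10⁻²⁴ m

3.43 × 10⁻²⁴ m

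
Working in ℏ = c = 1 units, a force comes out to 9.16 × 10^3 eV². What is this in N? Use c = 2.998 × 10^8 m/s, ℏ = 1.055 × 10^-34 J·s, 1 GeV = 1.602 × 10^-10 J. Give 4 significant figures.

Force is [E]/[L] = [E]²/(ℏc); restore (ℏc)⁻¹.
1 GeV² → 1/(ℏc) × (1 GeV in J)² = 8.114 × 10^5 N.
Convert the energy scale: 9.16 × 10^3 eV² = 9.16 × 10^-15 GeV².
Result: 9.16 × 10^-15 × 8.114 × 10^5 = 7.433 × 10^-9 N.

7.433 × 10^-9 N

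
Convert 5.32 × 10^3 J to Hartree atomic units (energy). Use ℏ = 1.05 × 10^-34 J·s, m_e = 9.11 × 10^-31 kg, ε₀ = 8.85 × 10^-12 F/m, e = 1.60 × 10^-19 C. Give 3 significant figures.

hartree: E_h = m_e e⁴/(4πε₀ℏ)² = 4.38 × 10^-18 J.
5.32 × 10^3 / 4.38 × 10^-18 = 1.22 × 10^21

1.22 × 10^21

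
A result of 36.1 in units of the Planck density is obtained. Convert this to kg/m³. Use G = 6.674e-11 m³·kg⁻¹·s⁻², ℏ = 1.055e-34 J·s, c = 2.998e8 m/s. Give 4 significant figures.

One Planck density: ρ_P = c⁵/(ℏG²) = 5.154e96 kg/m³.
36.1 × 5.154e96 kg/m³ = 1.861e98 kg/m³

1.861e98 kg/m³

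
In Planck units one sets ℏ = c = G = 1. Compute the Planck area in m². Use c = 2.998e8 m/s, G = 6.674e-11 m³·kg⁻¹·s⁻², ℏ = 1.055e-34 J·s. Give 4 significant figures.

A_P = ℏG/c³
  = 7.041e-45 / 2.695e25
  = 2.613e-70 m²

2.613e-70 m²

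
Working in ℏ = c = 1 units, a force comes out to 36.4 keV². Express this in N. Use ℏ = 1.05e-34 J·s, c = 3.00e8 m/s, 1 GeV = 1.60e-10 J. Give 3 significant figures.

2.96e-5 N

Force is [E]/[L] = [E]²/(ℏc); restore (ℏc)⁻¹.
1 GeV² → 1/(ℏc) × (1 GeV in J)² = 8.13e5 N.
Convert the energy scale: 36.4 keV² = 3.64e-11 GeV².
Result: 3.64e-11 × 8.13e5 = 2.96e-5 N.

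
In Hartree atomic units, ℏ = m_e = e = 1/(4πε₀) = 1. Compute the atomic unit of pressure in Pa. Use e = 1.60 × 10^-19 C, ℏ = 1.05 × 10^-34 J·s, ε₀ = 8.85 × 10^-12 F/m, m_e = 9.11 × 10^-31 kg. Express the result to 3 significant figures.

3.01 × 10^13 Pa

The unique combination of the constants set to 1 with dimensions of pressure is P_au = E_h/a₀³ = m_e⁴e¹⁰/((4πε₀)⁵ℏ⁸).
E_h = 4.38 × 10^-18 J
a₀ = 5.26 × 10^-11 m
E_h/a₀³ = 3.01 × 10^13 Pa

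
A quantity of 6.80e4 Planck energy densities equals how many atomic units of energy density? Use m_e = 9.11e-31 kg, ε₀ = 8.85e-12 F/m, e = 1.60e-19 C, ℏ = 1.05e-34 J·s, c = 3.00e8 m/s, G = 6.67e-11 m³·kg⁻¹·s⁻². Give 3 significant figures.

1.06e105

Planck energy density: u_P = c⁷/(ℏG²) = 4.68e113 J/m³
atomic unit of energy density: u_au = E_h/a₀³ = m_e⁴e¹⁰/((4πε₀)⁵ℏ⁸) = 3.01e13 J/m³
6.80e4 × 4.68e113 / 3.01e13 = 1.06e105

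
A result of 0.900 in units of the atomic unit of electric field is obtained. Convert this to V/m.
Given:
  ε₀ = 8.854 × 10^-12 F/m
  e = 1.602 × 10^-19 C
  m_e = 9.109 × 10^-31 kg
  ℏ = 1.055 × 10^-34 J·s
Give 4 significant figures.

One atomic unit of electric field: E_au = E_h/(e a₀) = m_e²e⁵/((4πε₀)³ℏ⁴) = 5.131 × 10^11 V/m.
0.900 × 5.131 × 10^11 V/m = 4.618 × 10^11 V/m

4.618 × 10^11 V/m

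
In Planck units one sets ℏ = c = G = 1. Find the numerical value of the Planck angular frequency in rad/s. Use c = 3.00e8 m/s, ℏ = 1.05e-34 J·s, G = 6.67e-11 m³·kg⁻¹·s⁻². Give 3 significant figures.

ω_P = √(c⁵/(ℏG))
  = √(3.47e86)
  = 1.86e43 rad/s

1.86e43 rad/s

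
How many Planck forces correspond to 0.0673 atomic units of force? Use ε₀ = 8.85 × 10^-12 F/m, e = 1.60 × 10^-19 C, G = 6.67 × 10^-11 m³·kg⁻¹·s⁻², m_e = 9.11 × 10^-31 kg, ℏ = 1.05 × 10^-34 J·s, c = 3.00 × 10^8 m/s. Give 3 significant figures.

atomic unit of force: F_au = E_h/a₀ = m_e²e⁶/((4πε₀)³ℏ⁴) = 8.33 × 10^-8 N
Planck force: F_P = c⁴/G = 1.21 × 10^44 N
0.0673 × 8.33 × 10^-8 / 1.21 × 10^44 = 4.62 × 10^-53

4.62 × 10^-53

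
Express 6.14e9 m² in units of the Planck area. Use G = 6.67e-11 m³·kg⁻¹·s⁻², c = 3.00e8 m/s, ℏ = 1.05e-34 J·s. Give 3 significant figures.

2.37e79

Planck area: A_P = ℏG/c³ = 2.59e-70 m².
6.14e9 / 2.59e-70 = 2.37e79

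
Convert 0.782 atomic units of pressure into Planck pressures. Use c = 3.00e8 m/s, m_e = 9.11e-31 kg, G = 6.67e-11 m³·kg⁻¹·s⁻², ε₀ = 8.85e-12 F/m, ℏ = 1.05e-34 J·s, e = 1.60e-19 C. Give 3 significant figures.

atomic unit of pressure: P_au = E_h/a₀³ = m_e⁴e¹⁰/((4πε₀)⁵ℏ⁸) = 3.01e13 Pa
Planck pressure: p_P = c⁷/(ℏG²) = 4.68e113 Pa
0.782 × 3.01e13 / 4.68e113 = 5.03e-101

5.03e-101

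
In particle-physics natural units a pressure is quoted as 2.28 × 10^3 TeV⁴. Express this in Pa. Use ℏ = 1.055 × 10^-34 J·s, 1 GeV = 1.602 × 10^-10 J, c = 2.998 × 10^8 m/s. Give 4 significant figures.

Pressure is [E]/[L]³ = [E]⁴/(ℏc)³.
1 GeV⁴ → 1/(ℏc)³ × (1 GeV in J)⁴ = 2.082 × 10^37 Pa.
Convert the energy scale: 2.28 × 10^3 TeV⁴ = 2.28 × 10^15 GeV⁴.
Result: 2.28 × 10^15 × 2.082 × 10^37 = 4.746 × 10^52 Pa.

4.746 × 10^52 Pa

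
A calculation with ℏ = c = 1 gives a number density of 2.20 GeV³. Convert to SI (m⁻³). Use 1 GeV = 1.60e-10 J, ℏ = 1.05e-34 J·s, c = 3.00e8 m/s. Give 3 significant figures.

Number density is [L]⁻³ = [E]³/(ℏc)³.
1 GeV³ → 1/(ℏc)³ × (1 GeV in J)³ = 1.31e47 m⁻³.
Result: 2.20 × 1.31e47 = 2.88e47 m⁻³.

2.88e47 m⁻³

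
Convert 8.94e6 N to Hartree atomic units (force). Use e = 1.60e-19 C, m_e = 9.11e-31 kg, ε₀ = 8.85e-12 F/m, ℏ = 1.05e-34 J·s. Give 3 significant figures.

1.07e14

atomic unit of force: F_au = E_h/a₀ = m_e²e⁶/((4πε₀)³ℏ⁴) = 8.33e-8 N.
8.94e6 / 8.33e-8 = 1.07e14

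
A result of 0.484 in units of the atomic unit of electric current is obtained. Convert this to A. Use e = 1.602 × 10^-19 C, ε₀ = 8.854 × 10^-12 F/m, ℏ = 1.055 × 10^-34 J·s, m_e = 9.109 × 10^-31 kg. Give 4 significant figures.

3.200 × 10^-3 A

One atomic unit of electric current: I_au = e E_h/ℏ = m_e e⁵/((4πε₀)²ℏ³) = 6.612 × 10^-3 A.
0.484 × 6.612 × 10^-3 A = 3.200 × 10^-3 A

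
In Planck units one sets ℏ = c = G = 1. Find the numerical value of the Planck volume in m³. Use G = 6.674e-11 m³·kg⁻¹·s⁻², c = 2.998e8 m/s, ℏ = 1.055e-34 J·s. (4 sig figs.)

4.224e-105 m³

V_P = (ℏG/c³)^(3/2)
  = √(1.784e-209)
  = 4.224e-105 m³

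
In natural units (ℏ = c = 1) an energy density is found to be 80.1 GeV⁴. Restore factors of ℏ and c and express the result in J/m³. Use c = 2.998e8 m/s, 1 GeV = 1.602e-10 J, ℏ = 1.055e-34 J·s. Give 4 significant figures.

[E]/[L]³ = [E]⁴/(ℏc)³; restore (ℏc)⁻³.
1 GeV⁴ → 1/(ℏc)³ × (1 GeV in J)⁴ = 2.082e37 J/m³.
Result: 80.1 × 2.082e37 = 1.667e39 J/m³.

1.667e39 J/m³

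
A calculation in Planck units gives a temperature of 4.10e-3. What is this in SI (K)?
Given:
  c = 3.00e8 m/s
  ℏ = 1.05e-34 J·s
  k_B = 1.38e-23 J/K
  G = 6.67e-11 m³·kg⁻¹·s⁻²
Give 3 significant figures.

One Planck temperature: T_P = √(ℏc⁵/G) / k_B = 1.42e32 K.
4.10e-3 × 1.42e32 K = 5.81e29 K

5.81e29 K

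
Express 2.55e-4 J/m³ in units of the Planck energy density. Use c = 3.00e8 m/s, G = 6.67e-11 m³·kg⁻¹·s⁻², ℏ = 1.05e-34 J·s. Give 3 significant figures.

5.45e-118

Planck energy density: u_P = c⁷/(ℏG²) = 4.68e113 J/m³.
2.55e-4 / 4.68e113 = 5.45e-118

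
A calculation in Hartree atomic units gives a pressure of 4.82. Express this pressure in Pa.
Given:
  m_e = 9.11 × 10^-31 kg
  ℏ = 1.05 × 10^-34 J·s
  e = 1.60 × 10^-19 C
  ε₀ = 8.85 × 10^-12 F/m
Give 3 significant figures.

One atomic unit of pressure: P_au = E_h/a₀³ = m_e⁴e¹⁰/((4πε₀)⁵ℏ⁸) = 3.01 × 10^13 Pa.
4.82 × 3.01 × 10^13 Pa = 1.45 × 10^14 Pa

1.45 × 10^14 Pa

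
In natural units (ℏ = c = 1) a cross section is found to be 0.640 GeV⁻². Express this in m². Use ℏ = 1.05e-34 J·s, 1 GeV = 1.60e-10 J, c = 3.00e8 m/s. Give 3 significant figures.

2.48e-32 m²

Area is [L]² = [E]⁻²·(ℏc)²; restore (ℏc)².
1 GeV⁻² → (ℏc)² × (1 GeV in J)⁻² = 3.88e-32 m².
Result: 0.640 × 3.88e-32 = 2.48e-32 m².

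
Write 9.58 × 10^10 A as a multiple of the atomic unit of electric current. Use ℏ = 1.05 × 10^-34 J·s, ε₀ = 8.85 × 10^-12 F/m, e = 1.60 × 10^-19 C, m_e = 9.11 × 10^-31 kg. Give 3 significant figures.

atomic unit of electric current: I_au = e E_h/ℏ = m_e e⁵/((4πε₀)²ℏ³) = 6.67 × 10^-3 A.
9.58 × 10^10 / 6.67 × 10^-3 = 1.44 × 10^13

1.44 × 10^13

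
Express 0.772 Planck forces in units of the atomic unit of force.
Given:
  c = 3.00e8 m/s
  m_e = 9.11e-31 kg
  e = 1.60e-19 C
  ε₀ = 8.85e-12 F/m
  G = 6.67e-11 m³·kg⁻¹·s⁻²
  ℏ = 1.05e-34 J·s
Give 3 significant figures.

Planck force: F_P = c⁴/G = 1.21e44 N
atomic unit of force: F_au = E_h/a₀ = m_e²e⁶/((4πε₀)³ℏ⁴) = 8.33e-8 N
0.772 × 1.21e44 / 8.33e-8 = 1.13e51

1.13e51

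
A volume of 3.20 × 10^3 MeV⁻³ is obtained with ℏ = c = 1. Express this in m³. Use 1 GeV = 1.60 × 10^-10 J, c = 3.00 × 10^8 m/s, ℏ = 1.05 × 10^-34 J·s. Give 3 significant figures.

2.44 × 10^-35 m³

Volume is [L]³ = [E]⁻³·(ℏc)³.
1 GeV⁻³ → (ℏc)³ × (1 GeV in J)⁻³ = 7.63 × 10^-48 m³.
Convert the energy scale: 3.20 × 10^3 MeV⁻³ = 3.20 × 10^12 GeV⁻³.
Result: 3.20 × 10^12 × 7.63 × 10^-48 = 2.44 × 10^-35 m³.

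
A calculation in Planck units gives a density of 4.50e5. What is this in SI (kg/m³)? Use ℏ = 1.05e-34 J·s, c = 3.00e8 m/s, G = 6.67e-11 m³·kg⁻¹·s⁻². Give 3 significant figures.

2.34e102 kg/m³

One Planck density: ρ_P = c⁵/(ℏG²) = 5.20e96 kg/m³.
4.50e5 × 5.20e96 kg/m³ = 2.34e102 kg/m³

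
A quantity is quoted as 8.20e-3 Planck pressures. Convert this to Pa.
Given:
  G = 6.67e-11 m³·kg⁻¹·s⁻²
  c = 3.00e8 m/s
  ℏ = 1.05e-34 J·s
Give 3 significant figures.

One Planck pressure: p_P = c⁷/(ℏG²) = 4.68e113 Pa.
8.20e-3 × 4.68e113 Pa = 3.84e111 Pa

3.84e111 Pa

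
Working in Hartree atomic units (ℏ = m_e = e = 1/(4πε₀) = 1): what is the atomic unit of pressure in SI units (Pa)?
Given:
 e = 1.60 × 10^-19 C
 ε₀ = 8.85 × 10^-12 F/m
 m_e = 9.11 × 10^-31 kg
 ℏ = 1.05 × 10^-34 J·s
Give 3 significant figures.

Dimensional analysis gives P_au = E_h/a₀³ = m_e⁴e¹⁰/((4πε₀)⁵ℏ⁸).
E_h = 4.38 × 10^-18 J
a₀ = 5.26 × 10^-11 m
E_h/a₀³ = 3.01 × 10^13 Pa

3.01 × 10^13 Pa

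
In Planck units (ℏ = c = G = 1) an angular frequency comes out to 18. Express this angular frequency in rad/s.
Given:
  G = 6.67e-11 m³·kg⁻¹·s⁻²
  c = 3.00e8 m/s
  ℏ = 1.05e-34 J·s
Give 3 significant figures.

One Planck angular frequency: ω_P = √(c⁵/(ℏG)) = 1.86e43 rad/s.
18 × 1.86e43 rad/s = 3.35e44 rad/s

3.35e44 rad/s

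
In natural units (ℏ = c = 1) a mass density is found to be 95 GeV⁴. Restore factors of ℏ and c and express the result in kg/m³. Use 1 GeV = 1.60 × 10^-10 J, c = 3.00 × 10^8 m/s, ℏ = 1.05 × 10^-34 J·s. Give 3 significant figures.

2.21 × 10^22 kg/m³

Mass density is [E]/(c²[L]³) = [E]⁴/(ℏ³c⁵).
1 GeV⁴ → 1/(ℏ³c⁵) × (1 GeV in J)⁴ = 2.33 × 10^20 kg/m³.
Result: 95 × 2.33 × 10^20 = 2.21 × 10^22 kg/m³.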